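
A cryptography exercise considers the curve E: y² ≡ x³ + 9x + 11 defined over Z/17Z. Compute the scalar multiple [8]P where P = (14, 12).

Double-and-add on 8 = (1000)₂. Start with P = (14, 12) for the leading 1-bit.
double: tangent at (14, 12): λ = (3·14² + 9)/(2·12) ≡ 2/7. 7⁻¹ ≡ 5 (mod 17), so λ ≡ 2·5 ≡ 10.
  x = λ² - 14 - 14 = 100 - 28 ≡ 4; y = λ·(14 - 4) - 12 ≡ 3. → (4, 3)
double: tangent at (4, 3): λ = (3·4² + 9)/(2·3) ≡ 6/6. 6⁻¹ ≡ 3 (mod 17) since 6·3 = 18 ≡ 1, so λ ≡ 6·3 ≡ 1.
  x = λ² - 4 - 4 = 1 - 8 ≡ 10; y = λ·(4 - 10) - 3 ≡ 8. → (10, 8)
double: tangent at (10, 8): λ = (3·10² + 9)/(2·8) ≡ 3/16. 16⁻¹ ≡ 16 (mod 17), so λ ≡ 3·16 ≡ 14.
  x = λ² - 10 - 10 = 196 - 20 ≡ 6; y = λ·(10 - 6) - 8 ≡ 14. → (6, 14)

(6, 14)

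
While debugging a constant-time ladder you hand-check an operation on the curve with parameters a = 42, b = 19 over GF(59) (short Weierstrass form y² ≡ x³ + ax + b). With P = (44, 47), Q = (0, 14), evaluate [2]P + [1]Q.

First 2P:
Repeated addition: build up to 2P.
2P: tangent at (44, 47): λ = (3·44² + 42)/(2·47) ≡ 9/35. 35⁻¹ ≡ 27 (mod 59) since 35·27 = 945 ≡ 1, so λ ≡ 9·27 ≡ 7.
  x = λ² - 44 - 44 = 49 - 88 ≡ 20; y = λ·(44 - 20) - 47 ≡ 3. → (20, 3)
2P = (20, 3).
Finally 2P + Q:
(20, 3) + (0, 14). λ = (14 - 3)/(0 - 20) ≡ 11/39 mod 59. 39⁻¹ ≡ 56 (mod 59) since 39·56 = 2184 ≡ 1, so λ ≡ 26.
  x = λ² - 20 - 0 = 676 - 20 ≡ 7; y = λ·(20 - 7) - 3 ≡ 40. → (7, 40)

(7, 40)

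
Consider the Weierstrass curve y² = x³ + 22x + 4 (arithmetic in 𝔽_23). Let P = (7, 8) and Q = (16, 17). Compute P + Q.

(1, 21)

(7, 8) + (16, 17). λ = (17 - 8)/(16 - 7) ≡ 9/9 mod 23. 9⁻¹ ≡ 18 (mod 23), so λ ≡ 1.
  x = λ² - 7 - 16 = 1 - 23 ≡ 1; y = λ·(7 - 1) - 8 ≡ 21. → (1, 21)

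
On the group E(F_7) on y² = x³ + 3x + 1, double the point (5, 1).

tangent at (5, 1): λ = (3·5² + 3)/(2·1) ≡ 1/2. 2⁻¹ ≡ 4 (mod 7), so λ ≡ 1·4 ≡ 4.
  x = λ² - 5 - 5 = 16 - 10 ≡ 6; y = λ·(5 - 6) - 1 ≡ 2. → (6, 2)

(6, 2)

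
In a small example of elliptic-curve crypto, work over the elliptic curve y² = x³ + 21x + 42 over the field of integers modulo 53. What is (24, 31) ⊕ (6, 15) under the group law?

(48, 36)

(24, 31) + (6, 15). λ = (15 - 31)/(6 - 24) ≡ 37/35 mod 53. 35⁻¹ ≡ 50 (mod 53), so λ ≡ 48.
  x = λ² - 24 - 6 = 2304 - 30 ≡ 48; y = λ·(24 - 48) - 31 ≡ 36. → (48, 36)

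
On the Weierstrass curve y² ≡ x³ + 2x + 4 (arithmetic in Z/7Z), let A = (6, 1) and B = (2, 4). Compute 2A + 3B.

First 2A:
Repeated addition: build up to 2A.
2A: tangent at (6, 1): λ = (3·6² + 2)/(2·1) ≡ 5/2. 2⁻¹ ≡ 4 (mod 7), so λ ≡ 5·4 ≡ 6.
  x = λ² - 6 - 6 = 36 - 12 ≡ 3; y = λ·(6 - 3) - 1 ≡ 3. → (3, 3)
2A = (3, 3).
Next 3B:
Repeated addition: build up to 3B.
2B: tangent at (2, 4): λ = (3·2² + 2)/(2·4) ≡ 0/1. 1⁻¹ ≡ 1 (mod 7) since 1·1 = 1 ≡ 1, so λ ≡ 0·1 ≡ 0.
  x = λ² - 2 - 2 = 0 - 4 ≡ 3; y = λ·(2 - 3) - 4 ≡ 3. → (3, 3)
3B: (3, 3) + (2, 4). λ = (4 - 3)/(2 - 3) ≡ 1/6 mod 7. 6⁻¹ ≡ 6 (mod 7) since 6·6 = 36 ≡ 1, so λ ≡ 6.
  x = λ² - 3 - 2 = 36 - 5 ≡ 3; y = λ·(3 - 3) - 3 ≡ 4. → (3, 4)
3B = (3, 4).
Finally 2A + 3B:
(3, 3) + (3, 4): same x and y₁ ≡ -y₂, so the sum is O.

O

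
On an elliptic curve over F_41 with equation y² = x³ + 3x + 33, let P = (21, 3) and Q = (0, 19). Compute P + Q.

(19, 15)

(21, 3) + (0, 19). λ = (19 - 3)/(0 - 21) ≡ 16/20 mod 41. 20⁻¹ ≡ 39 (mod 41), so λ ≡ 9.
  x = λ² - 21 - 0 = 81 - 21 ≡ 19; y = λ·(21 - 19) - 3 ≡ 15. → (19, 15)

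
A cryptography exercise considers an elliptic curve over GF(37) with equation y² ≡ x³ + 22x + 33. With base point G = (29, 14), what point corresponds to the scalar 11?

Double-and-add on 11 = (1011)₂. Start with G = (29, 14) for the leading 1-bit.
double: tangent at (29, 14): λ = (3·29² + 22)/(2·14) ≡ 29/28. 28⁻¹ ≡ 4 (mod 37), so λ ≡ 29·4 ≡ 5.
  x = λ² - 29 - 29 = 25 - 58 ≡ 4; y = λ·(29 - 4) - 14 ≡ 0. → (4, 0)
double: (4, 0) + (4, 0): same x and y₁ ≡ -y₂, so the sum is ∞.
add G: ∞ + (29, 14) = (29, 14) (identity).
double: tangent at (29, 14): λ = (3·29² + 22)/(2·14) ≡ 29/28. 28⁻¹ ≡ 4 (mod 37), so λ ≡ 29·4 ≡ 5.
  x = λ² - 29 - 29 = 25 - 58 ≡ 4; y = λ·(29 - 4) - 14 ≡ 0. → (4, 0)
add G: (4, 0) + (29, 14). λ = (14 - 0)/(29 - 4) ≡ 14/25 mod 37. 25⁻¹ ≡ 3 (mod 37) since 25·3 = 75 ≡ 1, so λ ≡ 5.
  x = λ² - 4 - 29 = 25 - 33 ≡ 29; y = λ·(4 - 29) - 0 ≡ 23. → (29, 23)

(29, 23)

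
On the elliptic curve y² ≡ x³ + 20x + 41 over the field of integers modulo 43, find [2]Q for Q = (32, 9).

(4, 23)

tangent at (32, 9): λ = (3·32² + 20)/(2·9) ≡ 39/18. 18⁻¹ ≡ 12 (mod 43) since 18·12 = 216 ≡ 1, so λ ≡ 39·12 ≡ 38.
  x = λ² - 32 - 32 = 1444 - 64 ≡ 4; y = λ·(32 - 4) - 9 ≡ 23. → (4, 23)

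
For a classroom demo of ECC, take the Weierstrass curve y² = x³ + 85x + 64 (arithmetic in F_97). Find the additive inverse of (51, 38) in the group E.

-(51, 38) = (51, -38 mod 97) = (51, 59).

(51, 59)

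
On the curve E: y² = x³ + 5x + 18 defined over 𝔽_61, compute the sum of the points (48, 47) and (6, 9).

(11, 1)

(48, 47) + (6, 9). λ = (9 - 47)/(6 - 48) ≡ 23/19 mod 61. 19⁻¹ ≡ 45 (mod 61), so λ ≡ 59.
  x = λ² - 48 - 6 = 3481 - 54 ≡ 11; y = λ·(48 - 11) - 47 ≡ 1. → (11, 1)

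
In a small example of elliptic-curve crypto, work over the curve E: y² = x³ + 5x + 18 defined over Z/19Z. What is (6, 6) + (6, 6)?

(14, 1)

tangent at (6, 6): λ = (3·6² + 5)/(2·6) ≡ 18/12. 12⁻¹ ≡ 8 (mod 19), so λ ≡ 18·8 ≡ 11.
  x = λ² - 6 - 6 = 121 - 12 ≡ 14; y = λ·(6 - 14) - 6 ≡ 1. → (14, 1)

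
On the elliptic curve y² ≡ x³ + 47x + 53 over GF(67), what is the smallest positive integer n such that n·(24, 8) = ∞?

2P: tangent at (24, 8): λ = (3·24² + 47)/(2·8) ≡ 33/16. 16⁻¹ ≡ 21 (mod 67) since 16·21 = 336 ≡ 1, so λ ≡ 33·21 ≡ 23.
  x = λ² - 24 - 24 = 529 - 48 ≡ 12; y = λ·(24 - 12) - 8 ≡ 0. → (12, 0)
3P: (12, 0) + (24, 8). λ = (8 - 0)/(24 - 12) ≡ 8/12 mod 67. 12⁻¹ ≡ 28 (mod 67), so λ ≡ 23.
  x = λ² - 12 - 24 = 529 - 36 ≡ 24; y = λ·(12 - 24) - 0 ≡ 59. → (24, 59)
4P: (24, 59) + (24, 8): same x and y₁ ≡ -y₂, so the sum is ∞.
4P = ∞, so the order is 4.

4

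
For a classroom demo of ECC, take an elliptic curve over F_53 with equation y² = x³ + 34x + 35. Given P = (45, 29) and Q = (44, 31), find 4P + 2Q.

First 4P:
Repeated addition: build up to 4P.
2P: tangent at (45, 29): λ = (3·45² + 34)/(2·29) ≡ 14/5. 5⁻¹ ≡ 32 (mod 53) since 5·32 = 160 ≡ 1, so λ ≡ 14·32 ≡ 24.
  x = λ² - 45 - 45 = 576 - 90 ≡ 9; y = λ·(45 - 9) - 29 ≡ 40. → (9, 40)
3P: (9, 40) + (45, 29). λ = (29 - 40)/(45 - 9) ≡ 42/36 mod 53. 36⁻¹ ≡ 28 (mod 53), so λ ≡ 10.
  x = λ² - 9 - 45 = 100 - 54 ≡ 46; y = λ·(9 - 46) - 40 ≡ 14. → (46, 14)
4P: (46, 14) + (45, 29). λ = (29 - 14)/(45 - 46) ≡ 15/52 mod 53. 52⁻¹ ≡ 52 (mod 53), so λ ≡ 38.
  x = λ² - 46 - 45 = 1444 - 91 ≡ 28; y = λ·(46 - 28) - 14 ≡ 34. → (28, 34)
4P = (28, 34).
Next 2Q:
Repeated addition: build up to 2Q.
2Q: tangent at (44, 31): λ = (3·44² + 34)/(2·31) ≡ 12/9. 9⁻¹ ≡ 6 (mod 53) since 9·6 = 54 ≡ 1, so λ ≡ 12·6 ≡ 19.
  x = λ² - 44 - 44 = 361 - 88 ≡ 8; y = λ·(44 - 8) - 31 ≡ 17. → (8, 17)
2Q = (8, 17).
Finally 4P + 2Q:
(28, 34) + (8, 17). λ = (17 - 34)/(8 - 28) ≡ 36/33 mod 53. 33⁻¹ ≡ 45 (mod 53) since 33·45 = 1485 ≡ 1, so λ ≡ 30.
  x = λ² - 28 - 8 = 900 - 36 ≡ 16; y = λ·(28 - 16) - 34 ≡ 8. → (16, 8)

(16, 8)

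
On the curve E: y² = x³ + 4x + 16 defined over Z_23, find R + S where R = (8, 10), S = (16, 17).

(8, 10) + (16, 17). λ = (17 - 10)/(16 - 8) ≡ 7/8 mod 23. 8⁻¹ ≡ 3 (mod 23), so λ ≡ 21.
  x = λ² - 8 - 16 = 441 - 24 ≡ 3; y = λ·(8 - 3) - 10 ≡ 3. → (3, 3)

(3, 3)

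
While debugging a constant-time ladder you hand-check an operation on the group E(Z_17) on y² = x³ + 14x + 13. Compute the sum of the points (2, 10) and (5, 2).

(2, 7)

(2, 10) + (5, 2). λ = (2 - 10)/(5 - 2) ≡ 9/3 mod 17. 3⁻¹ ≡ 6 (mod 17), so λ ≡ 3.
  x = λ² - 2 - 5 = 9 - 7 ≡ 2; y = λ·(2 - 2) - 10 ≡ 7. → (2, 7)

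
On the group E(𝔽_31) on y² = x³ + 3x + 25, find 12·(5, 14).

Write P = (5, 14).
Double-and-add on 12 = (1100)₂. Start with P = (5, 14) for the leading 1-bit.
double: tangent at (5, 14): λ = (3·5² + 3)/(2·14) ≡ 16/28. 28⁻¹ ≡ 10 (mod 31) since 28·10 = 280 ≡ 1, so λ ≡ 16·10 ≡ 5.
  x = λ² - 5 - 5 = 25 - 10 ≡ 15; y = λ·(5 - 15) - 14 ≡ 29. → (15, 29)
add P: (15, 29) + (5, 14). λ = (14 - 29)/(5 - 15) ≡ 16/21 mod 31. 21⁻¹ ≡ 3 (mod 31) since 21·3 = 63 ≡ 1, so λ ≡ 17.
  x = λ² - 15 - 5 = 289 - 20 ≡ 21; y = λ·(15 - 21) - 29 ≡ 24. → (21, 24)
double: tangent at (21, 24): λ = (3·21² + 3)/(2·24) ≡ 24/17. 17⁻¹ ≡ 11 (mod 31), so λ ≡ 24·11 ≡ 16.
  x = λ² - 21 - 21 = 256 - 42 ≡ 28; y = λ·(21 - 28) - 24 ≡ 19. → (28, 19)
double: tangent at (28, 19): λ = (3·28² + 3)/(2·19) ≡ 30/7. 7⁻¹ ≡ 9 (mod 31) since 7·9 = 63 ≡ 1, so λ ≡ 30·9 ≡ 22.
  x = λ² - 28 - 28 = 484 - 56 ≡ 25; y = λ·(28 - 25) - 19 ≡ 16. → (25, 16)

(25, 16)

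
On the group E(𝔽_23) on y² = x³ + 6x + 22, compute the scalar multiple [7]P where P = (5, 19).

Double-and-add on 7 = (111)₂. Start with P = (5, 19) for the leading 1-bit.
double: tangent at (5, 19): λ = (3·5² + 6)/(2·19) ≡ 12/15. 15⁻¹ ≡ 20 (mod 23), so λ ≡ 12·20 ≡ 10.
  x = λ² - 5 - 5 = 100 - 10 ≡ 21; y = λ·(5 - 21) - 19 ≡ 5. → (21, 5)
add P: (21, 5) + (5, 19). λ = (19 - 5)/(5 - 21) ≡ 14/7 mod 23. 7⁻¹ ≡ 10 (mod 23), so λ ≡ 2.
  x = λ² - 21 - 5 = 4 - 26 ≡ 1; y = λ·(21 - 1) - 5 ≡ 12. → (1, 12)
double: tangent at (1, 12): λ = (3·1² + 6)/(2·12) ≡ 9/1. 1⁻¹ ≡ 1 (mod 23) since 1·1 = 1 ≡ 1, so λ ≡ 9·1 ≡ 9.
  x = λ² - 1 - 1 = 81 - 2 ≡ 10; y = λ·(1 - 10) - 12 ≡ 22. → (10, 22)
add P: (10, 22) + (5, 19). λ = (19 - 22)/(5 - 10) ≡ 20/18 mod 23. 18⁻¹ ≡ 9 (mod 23) since 18·9 = 162 ≡ 1, so λ ≡ 19.
  x = λ² - 10 - 5 = 361 - 15 ≡ 1; y = λ·(10 - 1) - 22 ≡ 11. → (1, 11)

(1, 11)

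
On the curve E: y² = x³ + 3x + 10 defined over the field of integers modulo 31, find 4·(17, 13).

(17, 13)

Write G = (17, 13).
Double-and-add on 4 = (100)₂. Start with G = (17, 13) for the leading 1-bit.
double: tangent at (17, 13): λ = (3·17² + 3)/(2·13) ≡ 2/26. 26⁻¹ ≡ 6 (mod 31), so λ ≡ 2·6 ≡ 12.
  x = λ² - 17 - 17 = 144 - 34 ≡ 17; y = λ·(17 - 17) - 13 ≡ 18. → (17, 18)
double: tangent at (17, 18): λ = (3·17² + 3)/(2·18) ≡ 2/5. 5⁻¹ ≡ 25 (mod 31) since 5·25 = 125 ≡ 1, so λ ≡ 2·25 ≡ 19.
  x = λ² - 17 - 17 = 361 - 34 ≡ 17; y = λ·(17 - 17) - 18 ≡ 13. → (17, 13)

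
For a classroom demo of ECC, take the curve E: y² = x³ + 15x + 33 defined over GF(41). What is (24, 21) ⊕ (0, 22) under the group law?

(38, 24)

(24, 21) + (0, 22). λ = (22 - 21)/(0 - 24) ≡ 1/17 mod 41. 17⁻¹ ≡ 29 (mod 41) since 17·29 = 493 ≡ 1, so λ ≡ 29.
  x = λ² - 24 - 0 = 841 - 24 ≡ 38; y = λ·(24 - 38) - 21 ≡ 24. → (38, 24)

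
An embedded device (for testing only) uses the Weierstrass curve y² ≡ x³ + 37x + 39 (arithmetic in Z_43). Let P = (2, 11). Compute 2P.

tangent at (2, 11): λ = (3·2² + 37)/(2·11) ≡ 6/22. 22⁻¹ ≡ 2 (mod 43) since 22·2 = 44 ≡ 1, so λ ≡ 6·2 ≡ 12.
  x = λ² - 2 - 2 = 144 - 4 ≡ 11; y = λ·(2 - 11) - 11 ≡ 10. → (11, 10)

(11, 10)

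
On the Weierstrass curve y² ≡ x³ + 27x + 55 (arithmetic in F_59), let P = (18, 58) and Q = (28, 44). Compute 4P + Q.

First 4P:
Repeated addition: build up to 4P.
2P: tangent at (18, 58): λ = (3·18² + 27)/(2·58) ≡ 55/57. 57⁻¹ ≡ 29 (mod 59), so λ ≡ 55·29 ≡ 2.
  x = λ² - 18 - 18 = 4 - 36 ≡ 27; y = λ·(18 - 27) - 58 ≡ 42. → (27, 42)
3P: (27, 42) + (18, 58). λ = (58 - 42)/(18 - 27) ≡ 16/50 mod 59. 50⁻¹ ≡ 13 (mod 59), so λ ≡ 31.
  x = λ² - 27 - 18 = 961 - 45 ≡ 31; y = λ·(27 - 31) - 42 ≡ 11. → (31, 11)
4P: (31, 11) + (18, 58). λ = (58 - 11)/(18 - 31) ≡ 47/46 mod 59. 46⁻¹ ≡ 9 (mod 59), so λ ≡ 10.
  x = λ² - 31 - 18 = 100 - 49 ≡ 51; y = λ·(31 - 51) - 11 ≡ 25. → (51, 25)
4P = (51, 25).
Finally 4P + Q:
(51, 25) + (28, 44). λ = (44 - 25)/(28 - 51) ≡ 19/36 mod 59. 36⁻¹ ≡ 41 (mod 59) since 36·41 = 1476 ≡ 1, so λ ≡ 12.
  x = λ² - 51 - 28 = 144 - 79 ≡ 6; y = λ·(51 - 6) - 25 ≡ 43. → (6, 43)

(6, 43)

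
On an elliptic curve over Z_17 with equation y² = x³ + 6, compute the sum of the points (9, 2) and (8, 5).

(9, 15)

(9, 2) + (8, 5). λ = (5 - 2)/(8 - 9) ≡ 3/16 mod 17. 16⁻¹ ≡ 16 (mod 17), so λ ≡ 14.
  x = λ² - 9 - 8 = 196 - 17 ≡ 9; y = λ·(9 - 9) - 2 ≡ 15. → (9, 15)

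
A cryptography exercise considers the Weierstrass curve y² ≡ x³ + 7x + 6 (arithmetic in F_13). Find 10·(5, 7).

(5, 6)

Write Q = (5, 7).
Double-and-add on 10 = (1010)₂. Start with Q = (5, 7) for the leading 1-bit.
double: tangent at (5, 7): λ = (3·5² + 7)/(2·7) ≡ 4/1. 1⁻¹ ≡ 1 (mod 13), so λ ≡ 4·1 ≡ 4.
  x = λ² - 5 - 5 = 16 - 10 ≡ 6; y = λ·(5 - 6) - 7 ≡ 2. → (6, 2)
double: tangent at (6, 2): λ = (3·6² + 7)/(2·2) ≡ 11/4. 4⁻¹ ≡ 10 (mod 13), so λ ≡ 11·10 ≡ 6.
  x = λ² - 6 - 6 = 36 - 12 ≡ 11; y = λ·(6 - 11) - 2 ≡ 7. → (11, 7)
add Q: (11, 7) + (5, 7). λ = (7 - 7)/(5 - 11) ≡ 0/7 mod 13. 7⁻¹ ≡ 2 (mod 13), so λ ≡ 0.
  x = λ² - 11 - 5 = 0 - 16 ≡ 10; y = λ·(11 - 10) - 7 ≡ 6. → (10, 6)
double: tangent at (10, 6): λ = (3·10² + 7)/(2·6) ≡ 8/12. 12⁻¹ ≡ 12 (mod 13) since 12·12 = 144 ≡ 1, so λ ≡ 8·12 ≡ 5.
  x = λ² - 10 - 10 = 25 - 20 ≡ 5; y = λ·(10 - 5) - 6 ≡ 6. → (5, 6)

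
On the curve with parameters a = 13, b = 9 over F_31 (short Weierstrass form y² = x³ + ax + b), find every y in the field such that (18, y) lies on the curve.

none

x³ + 13x + 9 = 6075 ≡ 30 (mod 31).
30 is a non-residue mod 31; no y exists.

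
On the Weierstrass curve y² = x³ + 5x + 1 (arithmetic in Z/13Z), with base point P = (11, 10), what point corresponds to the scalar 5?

(0, 12)

Double-and-add on 5 = (101)₂. Start with P = (11, 10) for the leading 1-bit.
double: tangent at (11, 10): λ = (3·11² + 5)/(2·10) ≡ 4/7. 7⁻¹ ≡ 2 (mod 13) since 7·2 = 14 ≡ 1, so λ ≡ 4·2 ≡ 8.
  x = λ² - 11 - 11 = 64 - 22 ≡ 3; y = λ·(11 - 3) - 10 ≡ 2. → (3, 2)
double: tangent at (3, 2): λ = (3·3² + 5)/(2·2) ≡ 6/4. 4⁻¹ ≡ 10 (mod 13), so λ ≡ 6·10 ≡ 8.
  x = λ² - 3 - 3 = 64 - 6 ≡ 6; y = λ·(3 - 6) - 2 ≡ 0. → (6, 0)
add P: (6, 0) + (11, 10). λ = (10 - 0)/(11 - 6) ≡ 10/5 mod 13. 5⁻¹ ≡ 8 (mod 13), so λ ≡ 2.
  x = λ² - 6 - 11 = 4 - 17 ≡ 0; y = λ·(6 - 0) - 0 ≡ 12. → (0, 12)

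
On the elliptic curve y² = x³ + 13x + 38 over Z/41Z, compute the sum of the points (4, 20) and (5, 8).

(12, 35)

(4, 20) + (5, 8). λ = (8 - 20)/(5 - 4) ≡ 29/1 mod 41. 1⁻¹ ≡ 1 (mod 41), so λ ≡ 29.
  x = λ² - 4 - 5 = 841 - 9 ≡ 12; y = λ·(4 - 12) - 20 ≡ 35. → (12, 35)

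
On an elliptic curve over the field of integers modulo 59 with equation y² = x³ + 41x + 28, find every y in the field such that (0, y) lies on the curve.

x³ + 41x + 28 = 28 ≡ 28 (mod 59).
Square roots of 28 mod 59: 21 and 38 (since 21² = 441 ≡ 28).

21, 38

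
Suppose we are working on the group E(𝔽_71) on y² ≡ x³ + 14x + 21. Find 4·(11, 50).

Write Q = (11, 50).
Double-and-add on 4 = (100)₂. Start with Q = (11, 50) for the leading 1-bit.
double: tangent at (11, 50): λ = (3·11² + 14)/(2·50) ≡ 22/29. 29⁻¹ ≡ 49 (mod 71), so λ ≡ 22·49 ≡ 13.
  x = λ² - 11 - 11 = 169 - 22 ≡ 5; y = λ·(11 - 5) - 50 ≡ 28. → (5, 28)
double: tangent at (5, 28): λ = (3·5² + 14)/(2·28) ≡ 18/56. 56⁻¹ ≡ 52 (mod 71), so λ ≡ 18·52 ≡ 13.
  x = λ² - 5 - 5 = 169 - 10 ≡ 17; y = λ·(5 - 17) - 28 ≡ 29. → (17, 29)

(17, 29)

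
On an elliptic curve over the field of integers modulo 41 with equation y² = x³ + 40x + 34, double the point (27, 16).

(23, 1)

tangent at (27, 16): λ = (3·27² + 40)/(2·16) ≡ 13/32. 32⁻¹ ≡ 9 (mod 41), so λ ≡ 13·9 ≡ 35.
  x = λ² - 27 - 27 = 1225 - 54 ≡ 23; y = λ·(27 - 23) - 16 ≡ 1. → (23, 1)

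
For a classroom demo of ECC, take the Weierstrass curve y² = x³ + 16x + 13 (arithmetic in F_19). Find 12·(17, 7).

Write G = (17, 7).
Double-and-add on 12 = (1100)₂. Start with G = (17, 7) for the leading 1-bit.
double: tangent at (17, 7): λ = (3·17² + 16)/(2·7) ≡ 9/14. 14⁻¹ ≡ 15 (mod 19), so λ ≡ 9·15 ≡ 2.
  x = λ² - 17 - 17 = 4 - 34 ≡ 8; y = λ·(17 - 8) - 7 ≡ 11. → (8, 11)
add G: (8, 11) + (17, 7). λ = (7 - 11)/(17 - 8) ≡ 15/9 mod 19. 9⁻¹ ≡ 17 (mod 19), so λ ≡ 8.
  x = λ² - 8 - 17 = 64 - 25 ≡ 1; y = λ·(8 - 1) - 11 ≡ 7. → (1, 7)
double: tangent at (1, 7): λ = (3·1² + 16)/(2·7) ≡ 0/14. 14⁻¹ ≡ 15 (mod 19), so λ ≡ 0·15 ≡ 0.
  x = λ² - 1 - 1 = 0 - 2 ≡ 17; y = λ·(1 - 17) - 7 ≡ 12. → (17, 12)
double: tangent at (17, 12): λ = (3·17² + 16)/(2·12) ≡ 9/5. 5⁻¹ ≡ 4 (mod 19) since 5·4 = 20 ≡ 1, so λ ≡ 9·4 ≡ 17.
  x = λ² - 17 - 17 = 289 - 34 ≡ 8; y = λ·(17 - 8) - 12 ≡ 8. → (8, 8)

(8, 8)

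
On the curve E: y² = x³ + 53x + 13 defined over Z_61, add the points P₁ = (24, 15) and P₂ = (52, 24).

(37, 44)

(24, 15) + (52, 24). λ = (24 - 15)/(52 - 24) ≡ 9/28 mod 61. 28⁻¹ ≡ 24 (mod 61) since 28·24 = 672 ≡ 1, so λ ≡ 33.
  x = λ² - 24 - 52 = 1089 - 76 ≡ 37; y = λ·(24 - 37) - 15 ≡ 44. → (37, 44)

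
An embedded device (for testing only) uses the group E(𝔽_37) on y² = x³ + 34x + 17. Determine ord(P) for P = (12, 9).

9

2P: tangent at (12, 9): λ = (3·12² + 34)/(2·9) ≡ 22/18. 18⁻¹ ≡ 35 (mod 37) since 18·35 = 630 ≡ 1, so λ ≡ 22·35 ≡ 30.
  x = λ² - 12 - 12 = 900 - 24 ≡ 25; y = λ·(12 - 25) - 9 ≡ 8. → (25, 8)
3P: (25, 8) + (12, 9). λ = (9 - 8)/(12 - 25) ≡ 1/24 mod 37. 24⁻¹ ≡ 17 (mod 37) since 24·17 = 408 ≡ 1, so λ ≡ 17.
  x = λ² - 25 - 12 = 289 - 37 ≡ 30; y = λ·(25 - 30) - 8 ≡ 18. → (30, 18)
4P: (30, 18) + (12, 9). λ = (9 - 18)/(12 - 30) ≡ 28/19 mod 37. 19⁻¹ ≡ 2 (mod 37), so λ ≡ 19.
  x = λ² - 30 - 12 = 361 - 42 ≡ 23; y = λ·(30 - 23) - 18 ≡ 4. → (23, 4)
5P: (23, 4) + (12, 9). λ = (9 - 4)/(12 - 23) ≡ 5/26 mod 37. 26⁻¹ ≡ 10 (mod 37) since 26·10 = 260 ≡ 1, so λ ≡ 13.
  x = λ² - 23 - 12 = 169 - 35 ≡ 23; y = λ·(23 - 23) - 4 ≡ 33. → (23, 33)
6P: (23, 33) + (12, 9). λ = (9 - 33)/(12 - 23) ≡ 13/26 mod 37. 26⁻¹ ≡ 10 (mod 37) since 26·10 = 260 ≡ 1, so λ ≡ 19.
  x = λ² - 23 - 12 = 361 - 35 ≡ 30; y = λ·(23 - 30) - 33 ≡ 19. → (30, 19)
7P: (30, 19) + (12, 9). λ = (9 - 19)/(12 - 30) ≡ 27/19 mod 37. 19⁻¹ ≡ 2 (mod 37) since 19·2 = 38 ≡ 1, so λ ≡ 17.
  x = λ² - 30 - 12 = 289 - 42 ≡ 25; y = λ·(30 - 25) - 19 ≡ 29. → (25, 29)
8P: (25, 29) + (12, 9). λ = (9 - 29)/(12 - 25) ≡ 17/24 mod 37. 24⁻¹ ≡ 17 (mod 37), so λ ≡ 30.
  x = λ² - 25 - 12 = 900 - 37 ≡ 12; y = λ·(25 - 12) - 29 ≡ 28. → (12, 28)
9P: (12, 28) + (12, 9): same x and y₁ ≡ -y₂, so the sum is O.
9P = O, so the order is 9.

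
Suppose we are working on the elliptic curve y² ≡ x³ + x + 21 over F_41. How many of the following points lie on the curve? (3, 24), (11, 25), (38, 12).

1

(3, 24): 24² ≡ 2, rhs ≡ 10 → off.
(11, 25): 25² ≡ 10, rhs ≡ 10 → on.
(38, 12): 12² ≡ 21, rhs ≡ 32 → off.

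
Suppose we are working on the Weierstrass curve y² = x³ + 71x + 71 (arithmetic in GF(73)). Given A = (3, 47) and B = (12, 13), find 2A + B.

First 2A:
Repeated addition: build up to 2A.
2A: tangent at (3, 47): λ = (3·3² + 71)/(2·47) ≡ 25/21. 21⁻¹ ≡ 7 (mod 73) since 21·7 = 147 ≡ 1, so λ ≡ 25·7 ≡ 29.
  x = λ² - 3 - 3 = 841 - 6 ≡ 32; y = λ·(3 - 32) - 47 ≡ 61. → (32, 61)
2A = (32, 61).
Finally 2A + B:
(32, 61) + (12, 13). λ = (13 - 61)/(12 - 32) ≡ 25/53 mod 73. 53⁻¹ ≡ 62 (mod 73), so λ ≡ 17.
  x = λ² - 32 - 12 = 289 - 44 ≡ 26; y = λ·(32 - 26) - 61 ≡ 41. → (26, 41)

(26, 41)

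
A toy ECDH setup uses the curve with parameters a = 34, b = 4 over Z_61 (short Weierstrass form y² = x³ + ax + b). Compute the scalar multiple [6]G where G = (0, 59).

O

Repeated addition: build up to 6G.
2G: tangent at (0, 59): λ = (3·0² + 34)/(2·59) ≡ 34/57. 57⁻¹ ≡ 15 (mod 61), so λ ≡ 34·15 ≡ 22.
  x = λ² - 0 - 0 = 484 - 0 ≡ 57; y = λ·(0 - 57) - 59 ≡ 29. → (57, 29)
3G: (57, 29) + (0, 59). λ = (59 - 29)/(0 - 57) ≡ 30/4 mod 61. 4⁻¹ ≡ 46 (mod 61), so λ ≡ 38.
  x = λ² - 57 - 0 = 1444 - 57 ≡ 45; y = λ·(57 - 45) - 29 ≡ 0. → (45, 0)
4G: (45, 0) + (0, 59). λ = (59 - 0)/(0 - 45) ≡ 59/16 mod 61. 16⁻¹ ≡ 42 (mod 61) since 16·42 = 672 ≡ 1, so λ ≡ 38.
  x = λ² - 45 - 0 = 1444 - 45 ≡ 57; y = λ·(45 - 57) - 0 ≡ 32. → (57, 32)
5G: (57, 32) + (0, 59). λ = (59 - 32)/(0 - 57) ≡ 27/4 mod 61. 4⁻¹ ≡ 46 (mod 61), so λ ≡ 22.
  x = λ² - 57 - 0 = 484 - 57 ≡ 0; y = λ·(57 - 0) - 32 ≡ 2. → (0, 2)
6G: (0, 2) + (0, 59): same x and y₁ ≡ -y₂, so the sum is the point at infinity.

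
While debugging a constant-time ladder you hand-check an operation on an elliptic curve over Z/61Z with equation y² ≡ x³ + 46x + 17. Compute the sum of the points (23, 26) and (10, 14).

(9, 1)

(23, 26) + (10, 14). λ = (14 - 26)/(10 - 23) ≡ 49/48 mod 61. 48⁻¹ ≡ 14 (mod 61), so λ ≡ 15.
  x = λ² - 23 - 10 = 225 - 33 ≡ 9; y = λ·(23 - 9) - 26 ≡ 1. → (9, 1)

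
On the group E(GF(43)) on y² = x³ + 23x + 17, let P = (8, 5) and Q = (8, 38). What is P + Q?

O

The two points share x = 8 and their y-coordinates satisfy 5 + 38 ≡ 0 (mod 43), so they are inverses. Their sum is O.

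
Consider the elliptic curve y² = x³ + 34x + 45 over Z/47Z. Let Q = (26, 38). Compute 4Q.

(36, 28)

Repeated addition: build up to 4Q.
2Q: tangent at (26, 38): λ = (3·26² + 34)/(2·38) ≡ 41/29. 29⁻¹ ≡ 13 (mod 47) since 29·13 = 377 ≡ 1, so λ ≡ 41·13 ≡ 16.
  x = λ² - 26 - 26 = 256 - 52 ≡ 16; y = λ·(26 - 16) - 38 ≡ 28. → (16, 28)
3Q: (16, 28) + (26, 38). λ = (38 - 28)/(26 - 16) ≡ 10/10 mod 47. 10⁻¹ ≡ 33 (mod 47), so λ ≡ 1.
  x = λ² - 16 - 26 = 1 - 42 ≡ 6; y = λ·(16 - 6) - 28 ≡ 29. → (6, 29)
4Q: (6, 29) + (26, 38). λ = (38 - 29)/(26 - 6) ≡ 9/20 mod 47. 20⁻¹ ≡ 40 (mod 47), so λ ≡ 31.
  x = λ² - 6 - 26 = 961 - 32 ≡ 36; y = λ·(6 - 36) - 29 ≡ 28. → (36, 28)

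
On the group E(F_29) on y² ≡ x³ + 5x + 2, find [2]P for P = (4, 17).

(22, 1)

tangent at (4, 17): λ = (3·4² + 5)/(2·17) ≡ 24/5. 5⁻¹ ≡ 6 (mod 29), so λ ≡ 24·6 ≡ 28.
  x = λ² - 4 - 4 = 784 - 8 ≡ 22; y = λ·(4 - 22) - 17 ≡ 1. → (22, 1)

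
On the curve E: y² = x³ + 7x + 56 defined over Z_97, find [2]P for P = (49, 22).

(34, 33)

tangent at (49, 22): λ = (3·49² + 7)/(2·22) ≡ 32/44. 44⁻¹ ≡ 86 (mod 97), so λ ≡ 32·86 ≡ 36.
  x = λ² - 49 - 49 = 1296 - 98 ≡ 34; y = λ·(49 - 34) - 22 ≡ 33. → (34, 33)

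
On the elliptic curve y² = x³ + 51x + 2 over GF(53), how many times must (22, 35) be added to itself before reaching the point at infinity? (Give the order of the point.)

4

2P: tangent at (22, 35): λ = (3·22² + 51)/(2·35) ≡ 19/17. 17⁻¹ ≡ 25 (mod 53) since 17·25 = 425 ≡ 1, so λ ≡ 19·25 ≡ 51.
  x = λ² - 22 - 22 = 2601 - 44 ≡ 13; y = λ·(22 - 13) - 35 ≡ 0. → (13, 0)
3P: (13, 0) + (22, 35). λ = (35 - 0)/(22 - 13) ≡ 35/9 mod 53. 9⁻¹ ≡ 6 (mod 53), so λ ≡ 51.
  x = λ² - 13 - 22 = 2601 - 35 ≡ 22; y = λ·(13 - 22) - 0 ≡ 18. → (22, 18)
4P: (22, 18) + (22, 35): same x and y₁ ≡ -y₂, so the sum is the point at infinity.
4P = the point at infinity, so the order is 4.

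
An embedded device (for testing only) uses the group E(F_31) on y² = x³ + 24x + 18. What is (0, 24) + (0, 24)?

tangent at (0, 24): λ = (3·0² + 24)/(2·24) ≡ 24/17. 17⁻¹ ≡ 11 (mod 31), so λ ≡ 24·11 ≡ 16.
  x = λ² - 0 - 0 = 256 - 0 ≡ 8; y = λ·(0 - 8) - 24 ≡ 3. → (8, 3)

(8, 3)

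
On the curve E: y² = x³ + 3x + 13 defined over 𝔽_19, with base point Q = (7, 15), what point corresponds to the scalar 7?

Repeated addition: build up to 7Q.
2Q: tangent at (7, 15): λ = (3·7² + 3)/(2·15) ≡ 17/11. 11⁻¹ ≡ 7 (mod 19) since 11·7 = 77 ≡ 1, so λ ≡ 17·7 ≡ 5.
  x = λ² - 7 - 7 = 25 - 14 ≡ 11; y = λ·(7 - 11) - 15 ≡ 3. → (11, 3)
3Q: (11, 3) + (7, 15). λ = (15 - 3)/(7 - 11) ≡ 12/15 mod 19. 15⁻¹ ≡ 14 (mod 19) since 15·14 = 210 ≡ 1, so λ ≡ 16.
  x = λ² - 11 - 7 = 256 - 18 ≡ 10; y = λ·(11 - 10) - 3 ≡ 13. → (10, 13)
4Q: (10, 13) + (7, 15). λ = (15 - 13)/(7 - 10) ≡ 2/16 mod 19. 16⁻¹ ≡ 6 (mod 19), so λ ≡ 12.
  x = λ² - 10 - 7 = 144 - 17 ≡ 13; y = λ·(10 - 13) - 13 ≡ 8. → (13, 8)
5Q: (13, 8) + (7, 15). λ = (15 - 8)/(7 - 13) ≡ 7/13 mod 19. 13⁻¹ ≡ 3 (mod 19) since 13·3 = 39 ≡ 1, so λ ≡ 2.
  x = λ² - 13 - 7 = 4 - 20 ≡ 3; y = λ·(13 - 3) - 8 ≡ 12. → (3, 12)
6Q: (3, 12) + (7, 15). λ = (15 - 12)/(7 - 3) ≡ 3/4 mod 19. 4⁻¹ ≡ 5 (mod 19), so λ ≡ 15.
  x = λ² - 3 - 7 = 225 - 10 ≡ 6; y = λ·(3 - 6) - 12 ≡ 0. → (6, 0)
7Q: (6, 0) + (7, 15). λ = (15 - 0)/(7 - 6) ≡ 15/1 mod 19. 1⁻¹ ≡ 1 (mod 19) since 1·1 = 1 ≡ 1, so λ ≡ 15.
  x = λ² - 6 - 7 = 225 - 13 ≡ 3; y = λ·(6 - 3) - 0 ≡ 7. → (3, 7)

(3, 7)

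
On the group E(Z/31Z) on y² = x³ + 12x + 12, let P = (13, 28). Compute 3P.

Repeated addition: build up to 3P.
2P: tangent at (13, 28): λ = (3·13² + 12)/(2·28) ≡ 23/25. 25⁻¹ ≡ 5 (mod 31) since 25·5 = 125 ≡ 1, so λ ≡ 23·5 ≡ 22.
  x = λ² - 13 - 13 = 484 - 26 ≡ 24; y = λ·(13 - 24) - 28 ≡ 9. → (24, 9)
3P: (24, 9) + (13, 28). λ = (28 - 9)/(13 - 24) ≡ 19/20 mod 31. 20⁻¹ ≡ 14 (mod 31) since 20·14 = 280 ≡ 1, so λ ≡ 18.
  x = λ² - 24 - 13 = 324 - 37 ≡ 8; y = λ·(24 - 8) - 9 ≡ 0. → (8, 0)

(8, 0)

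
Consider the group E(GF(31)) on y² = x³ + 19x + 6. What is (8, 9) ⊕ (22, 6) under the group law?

(5, 28)

(8, 9) + (22, 6). λ = (6 - 9)/(22 - 8) ≡ 28/14 mod 31. 14⁻¹ ≡ 20 (mod 31), so λ ≡ 2.
  x = λ² - 8 - 22 = 4 - 30 ≡ 5; y = λ·(8 - 5) - 9 ≡ 28. → (5, 28)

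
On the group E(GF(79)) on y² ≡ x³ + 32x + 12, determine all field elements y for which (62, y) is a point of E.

x³ + 32x + 12 = 240324 ≡ 6 (mod 79).
6 is a non-residue mod 79; no y exists.

none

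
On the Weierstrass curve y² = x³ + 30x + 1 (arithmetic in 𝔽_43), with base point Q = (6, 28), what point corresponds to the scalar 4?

Double-and-add on 4 = (100)₂. Start with Q = (6, 28) for the leading 1-bit.
double: tangent at (6, 28): λ = (3·6² + 30)/(2·28) ≡ 9/13. 13⁻¹ ≡ 10 (mod 43) since 13·10 = 130 ≡ 1, so λ ≡ 9·10 ≡ 4.
  x = λ² - 6 - 6 = 16 - 12 ≡ 4; y = λ·(6 - 4) - 28 ≡ 23. → (4, 23)
double: tangent at (4, 23): λ = (3·4² + 30)/(2·23) ≡ 35/3. 3⁻¹ ≡ 29 (mod 43), so λ ≡ 35·29 ≡ 26.
  x = λ² - 4 - 4 = 676 - 8 ≡ 23; y = λ·(4 - 23) - 23 ≡ 42. → (23, 42)

(23, 42)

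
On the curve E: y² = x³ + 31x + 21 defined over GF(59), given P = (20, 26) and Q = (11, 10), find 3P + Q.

(52, 13)

First 3P:
Repeated addition: build up to 3P.
2P: tangent at (20, 26): λ = (3·20² + 31)/(2·26) ≡ 51/52. 52⁻¹ ≡ 42 (mod 59), so λ ≡ 51·42 ≡ 18.
  x = λ² - 20 - 20 = 324 - 40 ≡ 48; y = λ·(20 - 48) - 26 ≡ 1. → (48, 1)
3P: (48, 1) + (20, 26). λ = (26 - 1)/(20 - 48) ≡ 25/31 mod 59. 31⁻¹ ≡ 40 (mod 59), so λ ≡ 56.
  x = λ² - 48 - 20 = 3136 - 68 ≡ 0; y = λ·(48 - 0) - 1 ≡ 32. → (0, 32)
3P = (0, 32).
Finally 3P + Q:
(0, 32) + (11, 10). λ = (10 - 32)/(11 - 0) ≡ 37/11 mod 59. 11⁻¹ ≡ 43 (mod 59), so λ ≡ 57.
  x = λ² - 0 - 11 = 3249 - 11 ≡ 52; y = λ·(0 - 52) - 32 ≡ 13. → (52, 13)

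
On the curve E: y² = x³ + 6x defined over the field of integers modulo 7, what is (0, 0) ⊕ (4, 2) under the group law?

(0, 0) + (4, 2). λ = (2 - 0)/(4 - 0) ≡ 2/4 mod 7. 4⁻¹ ≡ 2 (mod 7), so λ ≡ 4.
  x = λ² - 0 - 4 = 16 - 4 ≡ 5; y = λ·(0 - 5) - 0 ≡ 1. → (5, 1)

(5, 1)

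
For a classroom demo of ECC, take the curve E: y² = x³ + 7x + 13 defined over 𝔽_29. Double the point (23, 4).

(17, 17)

tangent at (23, 4): λ = (3·23² + 7)/(2·4) ≡ 28/8. 8⁻¹ ≡ 11 (mod 29), so λ ≡ 28·11 ≡ 18.
  x = λ² - 23 - 23 = 324 - 46 ≡ 17; y = λ·(23 - 17) - 4 ≡ 17. → (17, 17)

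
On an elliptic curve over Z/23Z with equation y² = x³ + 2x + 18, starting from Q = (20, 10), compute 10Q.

Repeated addition: build up to 10Q.
2Q: tangent at (20, 10): λ = (3·20² + 2)/(2·10) ≡ 6/20. 20⁻¹ ≡ 15 (mod 23), so λ ≡ 6·15 ≡ 21.
  x = λ² - 20 - 20 = 441 - 40 ≡ 10; y = λ·(20 - 10) - 10 ≡ 16. → (10, 16)
3Q: (10, 16) + (20, 10). λ = (10 - 16)/(20 - 10) ≡ 17/10 mod 23. 10⁻¹ ≡ 7 (mod 23), so λ ≡ 4.
  x = λ² - 10 - 20 = 16 - 30 ≡ 9; y = λ·(10 - 9) - 16 ≡ 11. → (9, 11)
4Q: (9, 11) + (20, 10). λ = (10 - 11)/(20 - 9) ≡ 22/11 mod 23. 11⁻¹ ≡ 21 (mod 23) since 11·21 = 231 ≡ 1, so λ ≡ 2.
  x = λ² - 9 - 20 = 4 - 29 ≡ 21; y = λ·(9 - 21) - 11 ≡ 11. → (21, 11)
5Q: (21, 11) + (20, 10). λ = (10 - 11)/(20 - 21) ≡ 22/22 mod 23. 22⁻¹ ≡ 22 (mod 23) since 22·22 = 484 ≡ 1, so λ ≡ 1.
  x = λ² - 21 - 20 = 1 - 41 ≡ 6; y = λ·(21 - 6) - 11 ≡ 4. → (6, 4)
6Q: (6, 4) + (20, 10). λ = (10 - 4)/(20 - 6) ≡ 6/14 mod 23. 14⁻¹ ≡ 5 (mod 23) since 14·5 = 70 ≡ 1, so λ ≡ 7.
  x = λ² - 6 - 20 = 49 - 26 ≡ 0; y = λ·(6 - 0) - 4 ≡ 15. → (0, 15)
7Q: (0, 15) + (20, 10). λ = (10 - 15)/(20 - 0) ≡ 18/20 mod 23. 20⁻¹ ≡ 15 (mod 23) since 20·15 = 300 ≡ 1, so λ ≡ 17.
  x = λ² - 0 - 20 = 289 - 20 ≡ 16; y = λ·(0 - 16) - 15 ≡ 12. → (16, 12)
8Q: (16, 12) + (20, 10). λ = (10 - 12)/(20 - 16) ≡ 21/4 mod 23. 4⁻¹ ≡ 6 (mod 23), so λ ≡ 11.
  x = λ² - 16 - 20 = 121 - 36 ≡ 16; y = λ·(16 - 16) - 12 ≡ 11. → (16, 11)
9Q: (16, 11) + (20, 10). λ = (10 - 11)/(20 - 16) ≡ 22/4 mod 23. 4⁻¹ ≡ 6 (mod 23), so λ ≡ 17.
  x = λ² - 16 - 20 = 289 - 36 ≡ 0; y = λ·(16 - 0) - 11 ≡ 8. → (0, 8)
10Q: (0, 8) + (20, 10). λ = (10 - 8)/(20 - 0) ≡ 2/20 mod 23. 20⁻¹ ≡ 15 (mod 23) since 20·15 = 300 ≡ 1, so λ ≡ 7.
  x = λ² - 0 - 20 = 49 - 20 ≡ 6; y = λ·(0 - 6) - 8 ≡ 19. → (6, 19)

(6, 19)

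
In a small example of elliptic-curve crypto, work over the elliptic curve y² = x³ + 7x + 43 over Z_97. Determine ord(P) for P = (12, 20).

2P: tangent at (12, 20): λ = (3·12² + 7)/(2·20) ≡ 51/40. 40⁻¹ ≡ 17 (mod 97), so λ ≡ 51·17 ≡ 91.
  x = λ² - 12 - 12 = 8281 - 24 ≡ 12; y = λ·(12 - 12) - 20 ≡ 77. → (12, 77)
3P: (12, 77) + (12, 20): same x and y₁ ≡ -y₂, so the sum is ∞.
3P = ∞, so the order is 3.

3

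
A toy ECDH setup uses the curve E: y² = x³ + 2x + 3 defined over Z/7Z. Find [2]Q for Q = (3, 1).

(3, 6)

tangent at (3, 1): λ = (3·3² + 2)/(2·1) ≡ 1/2. 2⁻¹ ≡ 4 (mod 7), so λ ≡ 1·4 ≡ 4.
  x = λ² - 3 - 3 = 16 - 6 ≡ 3; y = λ·(3 - 3) - 1 ≡ 6. → (3, 6)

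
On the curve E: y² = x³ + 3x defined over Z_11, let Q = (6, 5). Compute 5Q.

Repeated addition: build up to 5Q.
2Q: tangent at (6, 5): λ = (3·6² + 3)/(2·5) ≡ 1/10. 10⁻¹ ≡ 10 (mod 11), so λ ≡ 1·10 ≡ 10.
  x = λ² - 6 - 6 = 100 - 12 ≡ 0; y = λ·(6 - 0) - 5 ≡ 0. → (0, 0)
3Q: (0, 0) + (6, 5). λ = (5 - 0)/(6 - 0) ≡ 5/6 mod 11. 6⁻¹ ≡ 2 (mod 11) since 6·2 = 12 ≡ 1, so λ ≡ 10.
  x = λ² - 0 - 6 = 100 - 6 ≡ 6; y = λ·(0 - 6) - 0 ≡ 6. → (6, 6)
4Q: (6, 6) + (6, 5): same x and y₁ ≡ -y₂, so the sum is O.
5Q: O + (6, 5) = (6, 5) (identity).

(6, 5)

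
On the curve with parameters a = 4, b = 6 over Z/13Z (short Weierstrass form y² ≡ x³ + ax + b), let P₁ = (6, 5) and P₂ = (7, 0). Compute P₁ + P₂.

(12, 12)

(6, 5) + (7, 0). λ = (0 - 5)/(7 - 6) ≡ 8/1 mod 13. 1⁻¹ ≡ 1 (mod 13), so λ ≡ 8.
  x = λ² - 6 - 7 = 64 - 13 ≡ 12; y = λ·(6 - 12) - 5 ≡ 12. → (12, 12)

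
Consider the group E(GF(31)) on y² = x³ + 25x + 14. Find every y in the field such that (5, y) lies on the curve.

x³ + 25x + 14 = 264 ≡ 16 (mod 31).
Square roots of 16 mod 31: 4 and 27 (since 4² = 16 ≡ 16).

4, 27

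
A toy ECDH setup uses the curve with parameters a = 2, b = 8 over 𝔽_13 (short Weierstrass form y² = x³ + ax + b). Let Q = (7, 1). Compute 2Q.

tangent at (7, 1): λ = (3·7² + 2)/(2·1) ≡ 6/2. 2⁻¹ ≡ 7 (mod 13), so λ ≡ 6·7 ≡ 3.
  x = λ² - 7 - 7 = 9 - 14 ≡ 8; y = λ·(7 - 8) - 1 ≡ 9. → (8, 9)

(8, 9)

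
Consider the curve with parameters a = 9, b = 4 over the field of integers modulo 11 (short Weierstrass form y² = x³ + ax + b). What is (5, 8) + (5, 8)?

tangent at (5, 8): λ = (3·5² + 9)/(2·8) ≡ 7/5. 5⁻¹ ≡ 9 (mod 11), so λ ≡ 7·9 ≡ 8.
  x = λ² - 5 - 5 = 64 - 10 ≡ 10; y = λ·(5 - 10) - 8 ≡ 7. → (10, 7)

(10, 7)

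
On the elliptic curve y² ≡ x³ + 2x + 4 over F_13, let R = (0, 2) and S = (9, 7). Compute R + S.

(0, 2) + (9, 7). λ = (7 - 2)/(9 - 0) ≡ 5/9 mod 13. 9⁻¹ ≡ 3 (mod 13), so λ ≡ 2.
  x = λ² - 0 - 9 = 4 - 9 ≡ 8; y = λ·(0 - 8) - 2 ≡ 8. → (8, 8)

(8, 8)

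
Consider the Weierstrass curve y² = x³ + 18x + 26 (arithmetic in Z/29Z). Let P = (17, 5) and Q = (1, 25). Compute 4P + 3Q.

First 4P:
Repeated addition: build up to 4P.
2P: tangent at (17, 5): λ = (3·17² + 18)/(2·5) ≡ 15/10. 10⁻¹ ≡ 3 (mod 29) since 10·3 = 30 ≡ 1, so λ ≡ 15·3 ≡ 16.
  x = λ² - 17 - 17 = 256 - 34 ≡ 19; y = λ·(17 - 19) - 5 ≡ 21. → (19, 21)
3P: (19, 21) + (17, 5). λ = (5 - 21)/(17 - 19) ≡ 13/27 mod 29. 27⁻¹ ≡ 14 (mod 29) since 27·14 = 378 ≡ 1, so λ ≡ 8.
  x = λ² - 19 - 17 = 64 - 36 ≡ 28; y = λ·(19 - 28) - 21 ≡ 23. → (28, 23)
4P: (28, 23) + (17, 5). λ = (5 - 23)/(17 - 28) ≡ 11/18 mod 29. 18⁻¹ ≡ 21 (mod 29) since 18·21 = 378 ≡ 1, so λ ≡ 28.
  x = λ² - 28 - 17 = 784 - 45 ≡ 14; y = λ·(28 - 14) - 23 ≡ 21. → (14, 21)
4P = (14, 21).
Next 3Q:
Repeated addition: build up to 3Q.
2Q: tangent at (1, 25): λ = (3·1² + 18)/(2·25) ≡ 21/21. 21⁻¹ ≡ 18 (mod 29), so λ ≡ 21·18 ≡ 1.
  x = λ² - 1 - 1 = 1 - 2 ≡ 28; y = λ·(1 - 28) - 25 ≡ 6. → (28, 6)
3Q: (28, 6) + (1, 25). λ = (25 - 6)/(1 - 28) ≡ 19/2 mod 29. 2⁻¹ ≡ 15 (mod 29) since 2·15 = 30 ≡ 1, so λ ≡ 24.
  x = λ² - 28 - 1 = 576 - 29 ≡ 25; y = λ·(28 - 25) - 6 ≡ 8. → (25, 8)
3Q = (25, 8).
Finally 4P + 3Q:
(14, 21) + (25, 8). λ = (8 - 21)/(25 - 14) ≡ 16/11 mod 29. 11⁻¹ ≡ 8 (mod 29), so λ ≡ 12.
  x = λ² - 14 - 25 = 144 - 39 ≡ 18; y = λ·(14 - 18) - 21 ≡ 18. → (18, 18)

(18, 18)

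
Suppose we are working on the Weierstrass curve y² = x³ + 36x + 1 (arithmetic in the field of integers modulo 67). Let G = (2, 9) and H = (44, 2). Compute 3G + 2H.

First 3G:
Repeated addition: build up to 3G.
2G: tangent at (2, 9): λ = (3·2² + 36)/(2·9) ≡ 48/18. 18⁻¹ ≡ 41 (mod 67), so λ ≡ 48·41 ≡ 25.
  x = λ² - 2 - 2 = 625 - 4 ≡ 18; y = λ·(2 - 18) - 9 ≡ 60. → (18, 60)
3G: (18, 60) + (2, 9). λ = (9 - 60)/(2 - 18) ≡ 16/51 mod 67. 51⁻¹ ≡ 46 (mod 67), so λ ≡ 66.
  x = λ² - 18 - 2 = 4356 - 20 ≡ 48; y = λ·(18 - 48) - 60 ≡ 37. → (48, 37)
3G = (48, 37).
Next 2H:
Repeated addition: build up to 2H.
2H: tangent at (44, 2): λ = (3·44² + 36)/(2·2) ≡ 15/4. 4⁻¹ ≡ 17 (mod 67) since 4·17 = 68 ≡ 1, so λ ≡ 15·17 ≡ 54.
  x = λ² - 44 - 44 = 2916 - 88 ≡ 14; y = λ·(44 - 14) - 2 ≡ 10. → (14, 10)
2H = (14, 10).
Finally 3G + 2H:
(48, 37) + (14, 10). λ = (10 - 37)/(14 - 48) ≡ 40/33 mod 67. 33⁻¹ ≡ 65 (mod 67) since 33·65 = 2145 ≡ 1, so λ ≡ 54.
  x = λ² - 48 - 14 = 2916 - 62 ≡ 40; y = λ·(48 - 40) - 37 ≡ 60. → (40, 60)

(40, 60)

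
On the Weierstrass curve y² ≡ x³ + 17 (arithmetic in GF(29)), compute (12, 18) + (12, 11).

The two points share x = 12 and their y-coordinates satisfy 18 + 11 ≡ 0 (mod 29), so they are inverses. Their sum is 𝒪.

O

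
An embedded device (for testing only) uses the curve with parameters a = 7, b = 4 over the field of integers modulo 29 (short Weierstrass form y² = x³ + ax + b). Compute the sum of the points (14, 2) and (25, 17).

(6, 1)

(14, 2) + (25, 17). λ = (17 - 2)/(25 - 14) ≡ 15/11 mod 29. 11⁻¹ ≡ 8 (mod 29), so λ ≡ 4.
  x = λ² - 14 - 25 = 16 - 39 ≡ 6; y = λ·(14 - 6) - 2 ≡ 1. → (6, 1)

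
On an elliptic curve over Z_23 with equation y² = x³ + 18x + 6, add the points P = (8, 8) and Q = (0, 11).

(4, 2)

(8, 8) + (0, 11). λ = (11 - 8)/(0 - 8) ≡ 3/15 mod 23. 15⁻¹ ≡ 20 (mod 23), so λ ≡ 14.
  x = λ² - 8 - 0 = 196 - 8 ≡ 4; y = λ·(8 - 4) - 8 ≡ 2. → (4, 2)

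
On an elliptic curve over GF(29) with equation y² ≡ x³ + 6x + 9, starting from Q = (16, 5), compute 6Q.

(15, 9)

Repeated addition: build up to 6Q.
2Q: tangent at (16, 5): λ = (3·16² + 6)/(2·5) ≡ 20/10. 10⁻¹ ≡ 3 (mod 29), so λ ≡ 20·3 ≡ 2.
  x = λ² - 16 - 16 = 4 - 32 ≡ 1; y = λ·(16 - 1) - 5 ≡ 25. → (1, 25)
3Q: (1, 25) + (16, 5). λ = (5 - 25)/(16 - 1) ≡ 9/15 mod 29. 15⁻¹ ≡ 2 (mod 29), so λ ≡ 18.
  x = λ² - 1 - 16 = 324 - 17 ≡ 17; y = λ·(1 - 17) - 25 ≡ 6. → (17, 6)
4Q: (17, 6) + (16, 5). λ = (5 - 6)/(16 - 17) ≡ 28/28 mod 29. 28⁻¹ ≡ 28 (mod 29), so λ ≡ 1.
  x = λ² - 17 - 16 = 1 - 33 ≡ 26; y = λ·(17 - 26) - 6 ≡ 14. → (26, 14)
5Q: (26, 14) + (16, 5). λ = (5 - 14)/(16 - 26) ≡ 20/19 mod 29. 19⁻¹ ≡ 26 (mod 29), so λ ≡ 27.
  x = λ² - 26 - 16 = 729 - 42 ≡ 20; y = λ·(26 - 20) - 14 ≡ 3. → (20, 3)
6Q: (20, 3) + (16, 5). λ = (5 - 3)/(16 - 20) ≡ 2/25 mod 29. 25⁻¹ ≡ 7 (mod 29), so λ ≡ 14.
  x = λ² - 20 - 16 = 196 - 36 ≡ 15; y = λ·(20 - 15) - 3 ≡ 9. → (15, 9)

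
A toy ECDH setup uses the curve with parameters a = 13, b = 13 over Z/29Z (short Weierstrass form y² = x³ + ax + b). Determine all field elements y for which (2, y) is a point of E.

x³ + 13x + 13 = 47 ≡ 18 (mod 29).
18 is a non-residue mod 29; no y exists.

none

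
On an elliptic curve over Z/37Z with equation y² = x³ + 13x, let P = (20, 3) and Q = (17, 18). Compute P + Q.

(25, 22)

(20, 3) + (17, 18). λ = (18 - 3)/(17 - 20) ≡ 15/34 mod 37. 34⁻¹ ≡ 12 (mod 37) since 34·12 = 408 ≡ 1, so λ ≡ 32.
  x = λ² - 20 - 17 = 1024 - 37 ≡ 25; y = λ·(20 - 25) - 3 ≡ 22. → (25, 22)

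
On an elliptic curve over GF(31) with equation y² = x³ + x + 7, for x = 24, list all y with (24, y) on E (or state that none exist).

x³ + 1x + 7 = 13855 ≡ 29 (mod 31).
29 is a non-residue mod 31; no y exists.

none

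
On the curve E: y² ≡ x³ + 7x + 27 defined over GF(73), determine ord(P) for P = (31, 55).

11

2P: tangent at (31, 55): λ = (3·31² + 7)/(2·55) ≡ 43/37. 37⁻¹ ≡ 2 (mod 73), so λ ≡ 43·2 ≡ 13.
  x = λ² - 31 - 31 = 169 - 62 ≡ 34; y = λ·(31 - 34) - 55 ≡ 52. → (34, 52)
3P: (34, 52) + (31, 55). λ = (55 - 52)/(31 - 34) ≡ 3/70 mod 73. 70⁻¹ ≡ 24 (mod 73) since 70·24 = 1680 ≡ 1, so λ ≡ 72.
  x = λ² - 34 - 31 = 5184 - 65 ≡ 9; y = λ·(34 - 9) - 52 ≡ 69. → (9, 69)
4P: (9, 69) + (31, 55). λ = (55 - 69)/(31 - 9) ≡ 59/22 mod 73. 22⁻¹ ≡ 10 (mod 73) since 22·10 = 220 ≡ 1, so λ ≡ 6.
  x = λ² - 9 - 31 = 36 - 40 ≡ 69; y = λ·(9 - 69) - 69 ≡ 9. → (69, 9)
5P: (69, 9) + (31, 55). λ = (55 - 9)/(31 - 69) ≡ 46/35 mod 73. 35⁻¹ ≡ 48 (mod 73), so λ ≡ 18.
  x = λ² - 69 - 31 = 324 - 100 ≡ 5; y = λ·(69 - 5) - 9 ≡ 48. → (5, 48)
6P: (5, 48) + (31, 55). λ = (55 - 48)/(31 - 5) ≡ 7/26 mod 73. 26⁻¹ ≡ 59 (mod 73), so λ ≡ 48.
  x = λ² - 5 - 31 = 2304 - 36 ≡ 5; y = λ·(5 - 5) - 48 ≡ 25. → (5, 25)
7P: (5, 25) + (31, 55). λ = (55 - 25)/(31 - 5) ≡ 30/26 mod 73. 26⁻¹ ≡ 59 (mod 73), so λ ≡ 18.
  x = λ² - 5 - 31 = 324 - 36 ≡ 69; y = λ·(5 - 69) - 25 ≡ 64. → (69, 64)
8P: (69, 64) + (31, 55). λ = (55 - 64)/(31 - 69) ≡ 64/35 mod 73. 35⁻¹ ≡ 48 (mod 73), so λ ≡ 6.
  x = λ² - 69 - 31 = 36 - 100 ≡ 9; y = λ·(69 - 9) - 64 ≡ 4. → (9, 4)
9P: (9, 4) + (31, 55). λ = (55 - 4)/(31 - 9) ≡ 51/22 mod 73. 22⁻¹ ≡ 10 (mod 73), so λ ≡ 72.
  x = λ² - 9 - 31 = 5184 - 40 ≡ 34; y = λ·(9 - 34) - 4 ≡ 21. → (34, 21)
10P: (34, 21) + (31, 55). λ = (55 - 21)/(31 - 34) ≡ 34/70 mod 73. 70⁻¹ ≡ 24 (mod 73), so λ ≡ 13.
  x = λ² - 34 - 31 = 169 - 65 ≡ 31; y = λ·(34 - 31) - 21 ≡ 18. → (31, 18)
11P: (31, 18) + (31, 55): same x and y₁ ≡ -y₂, so the sum is O.
11P = O, so the order is 11.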